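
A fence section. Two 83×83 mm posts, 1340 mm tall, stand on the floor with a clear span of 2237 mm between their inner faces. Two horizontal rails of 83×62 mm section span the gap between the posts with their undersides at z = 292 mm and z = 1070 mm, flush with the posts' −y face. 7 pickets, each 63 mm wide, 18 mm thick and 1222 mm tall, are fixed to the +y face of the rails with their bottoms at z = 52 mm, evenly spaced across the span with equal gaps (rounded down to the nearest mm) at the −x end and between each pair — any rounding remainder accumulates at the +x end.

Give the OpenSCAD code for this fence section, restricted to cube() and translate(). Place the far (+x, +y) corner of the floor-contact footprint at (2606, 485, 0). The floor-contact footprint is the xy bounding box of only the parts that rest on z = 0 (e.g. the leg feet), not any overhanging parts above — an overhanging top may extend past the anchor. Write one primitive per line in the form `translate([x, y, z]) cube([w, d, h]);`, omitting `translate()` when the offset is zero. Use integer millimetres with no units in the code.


translate([203, 402, 0]) cube([83, 83, 1340]);
translate([2523, 402, 0]) cube([83, 83, 1340]);
translate([286, 402, 292]) cube([2237, 83, 62]);
translate([286, 402, 1070]) cube([2237, 83, 62]);
translate([510, 485, 52]) cube([63, 18, 1222]);
translate([797, 485, 52]) cube([63, 18, 1222]);
translate([1084, 485, 52]) cube([63, 18, 1222]);
translate([1371, 485, 52]) cube([63, 18, 1222]);
translate([1658, 485, 52]) cube([63, 18, 1222]);
translate([1945, 485, 52]) cube([63, 18, 1222]);
translate([2232, 485, 52]) cube([63, 18, 1222]);


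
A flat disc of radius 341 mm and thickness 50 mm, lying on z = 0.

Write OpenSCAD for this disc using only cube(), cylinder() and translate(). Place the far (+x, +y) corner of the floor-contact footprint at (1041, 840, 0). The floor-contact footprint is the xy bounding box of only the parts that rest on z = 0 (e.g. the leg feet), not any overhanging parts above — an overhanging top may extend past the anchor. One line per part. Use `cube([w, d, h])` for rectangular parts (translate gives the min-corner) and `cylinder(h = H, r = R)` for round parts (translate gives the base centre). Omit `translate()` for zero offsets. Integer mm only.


translate([700, 499, 0]) cylinder(h = 50, r = 341);


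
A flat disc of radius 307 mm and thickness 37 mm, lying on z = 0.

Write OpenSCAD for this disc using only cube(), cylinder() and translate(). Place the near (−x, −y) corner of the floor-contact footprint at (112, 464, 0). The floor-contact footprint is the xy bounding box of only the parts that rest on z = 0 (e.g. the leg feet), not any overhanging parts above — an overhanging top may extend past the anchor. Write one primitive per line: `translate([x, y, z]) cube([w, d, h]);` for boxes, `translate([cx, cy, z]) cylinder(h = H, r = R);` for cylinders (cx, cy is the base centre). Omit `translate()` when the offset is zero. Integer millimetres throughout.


translate([419, 771, 0]) cylinder(h = 37, r = 307);


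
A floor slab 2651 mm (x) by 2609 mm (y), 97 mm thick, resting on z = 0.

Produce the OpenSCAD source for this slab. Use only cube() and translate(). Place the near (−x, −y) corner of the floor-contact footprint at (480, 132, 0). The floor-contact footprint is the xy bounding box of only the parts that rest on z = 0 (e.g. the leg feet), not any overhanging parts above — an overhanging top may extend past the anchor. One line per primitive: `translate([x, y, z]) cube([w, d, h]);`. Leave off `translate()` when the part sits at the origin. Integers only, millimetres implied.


translate([480, 132, 0]) cube([2651, 2609, 97]);


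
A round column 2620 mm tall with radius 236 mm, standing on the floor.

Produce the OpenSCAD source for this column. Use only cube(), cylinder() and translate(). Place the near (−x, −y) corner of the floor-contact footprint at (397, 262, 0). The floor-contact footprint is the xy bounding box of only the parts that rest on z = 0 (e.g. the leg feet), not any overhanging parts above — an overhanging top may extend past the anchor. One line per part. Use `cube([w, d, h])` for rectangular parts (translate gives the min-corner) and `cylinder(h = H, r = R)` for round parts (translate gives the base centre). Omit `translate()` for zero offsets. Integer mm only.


translate([633, 498, 0]) cylinder(h = 2620, r = 236);


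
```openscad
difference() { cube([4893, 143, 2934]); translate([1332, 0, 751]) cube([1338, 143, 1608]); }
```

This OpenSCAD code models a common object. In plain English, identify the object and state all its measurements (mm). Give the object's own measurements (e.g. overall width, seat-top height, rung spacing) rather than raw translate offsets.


A wall 4893 mm long (x), 143 mm thick (y), 2934 mm tall, with a rectangular window opening cut through it. The opening is 1338 mm wide and 1608 mm tall; its sill is at z = 751 mm and its near (−x) edge is 1332 mm from the wall's −x end. The opening passes through the full wall thickness.


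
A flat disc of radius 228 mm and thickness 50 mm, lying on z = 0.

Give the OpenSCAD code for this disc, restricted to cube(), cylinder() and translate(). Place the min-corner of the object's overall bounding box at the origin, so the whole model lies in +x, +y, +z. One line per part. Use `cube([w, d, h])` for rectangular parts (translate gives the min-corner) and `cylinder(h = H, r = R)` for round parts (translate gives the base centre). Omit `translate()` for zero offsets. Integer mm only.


translate([228, 228, 0]) cylinder(h = 50, r = 228);


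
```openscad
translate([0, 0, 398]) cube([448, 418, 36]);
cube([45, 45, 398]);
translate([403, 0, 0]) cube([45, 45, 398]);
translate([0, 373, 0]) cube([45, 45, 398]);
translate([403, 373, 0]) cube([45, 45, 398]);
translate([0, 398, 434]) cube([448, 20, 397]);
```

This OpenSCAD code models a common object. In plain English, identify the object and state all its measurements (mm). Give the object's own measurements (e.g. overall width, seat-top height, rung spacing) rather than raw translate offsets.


A chair. The seat is a 448×418×36 mm slab with its top at z = 434 mm, on four 45×45 mm corner legs (flush with the seat edges, standing on z = 0). A flat backrest 20 mm thick, 397 mm tall, spans the full seat width and rises from the seat top along its +y edge, rear face flush with the rear of the seat.


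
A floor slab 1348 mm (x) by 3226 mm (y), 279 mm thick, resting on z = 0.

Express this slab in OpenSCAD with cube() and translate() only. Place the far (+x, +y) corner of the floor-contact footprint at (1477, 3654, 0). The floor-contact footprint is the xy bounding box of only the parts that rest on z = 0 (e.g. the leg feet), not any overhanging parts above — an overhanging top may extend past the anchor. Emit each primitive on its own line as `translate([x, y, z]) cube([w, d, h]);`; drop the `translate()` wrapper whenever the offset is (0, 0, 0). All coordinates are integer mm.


translate([129, 428, 0]) cube([1348, 3226, 279]);


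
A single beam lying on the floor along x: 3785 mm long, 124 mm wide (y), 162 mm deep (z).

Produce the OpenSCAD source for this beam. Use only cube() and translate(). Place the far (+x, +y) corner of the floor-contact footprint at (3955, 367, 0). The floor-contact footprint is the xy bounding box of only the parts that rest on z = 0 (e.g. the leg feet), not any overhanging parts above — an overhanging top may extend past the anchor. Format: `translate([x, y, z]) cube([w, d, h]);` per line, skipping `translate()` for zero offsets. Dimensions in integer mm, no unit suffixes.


translate([170, 243, 0]) cube([3785, 124, 162]);


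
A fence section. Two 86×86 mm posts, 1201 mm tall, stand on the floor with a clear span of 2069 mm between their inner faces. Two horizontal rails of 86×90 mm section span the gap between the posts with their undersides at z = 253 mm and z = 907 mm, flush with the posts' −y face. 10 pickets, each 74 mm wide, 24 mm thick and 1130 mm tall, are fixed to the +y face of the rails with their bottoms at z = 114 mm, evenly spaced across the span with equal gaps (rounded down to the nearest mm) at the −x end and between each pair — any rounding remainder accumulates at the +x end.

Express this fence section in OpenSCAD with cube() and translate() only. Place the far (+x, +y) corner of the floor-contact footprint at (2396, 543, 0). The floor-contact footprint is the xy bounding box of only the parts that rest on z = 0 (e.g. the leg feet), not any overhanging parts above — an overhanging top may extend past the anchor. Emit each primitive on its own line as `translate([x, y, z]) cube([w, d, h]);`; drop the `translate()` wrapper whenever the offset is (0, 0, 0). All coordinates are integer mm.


translate([155, 457, 0]) cube([86, 86, 1201]);
translate([2310, 457, 0]) cube([86, 86, 1201]);
translate([241, 457, 253]) cube([2069, 86, 90]);
translate([241, 457, 907]) cube([2069, 86, 90]);
translate([361, 543, 114]) cube([74, 24, 1130]);
translate([555, 543, 114]) cube([74, 24, 1130]);
translate([749, 543, 114]) cube([74, 24, 1130]);
translate([943, 543, 114]) cube([74, 24, 1130]);
translate([1137, 543, 114]) cube([74, 24, 1130]);
translate([1331, 543, 114]) cube([74, 24, 1130]);
translate([1525, 543, 114]) cube([74, 24, 1130]);
translate([1719, 543, 114]) cube([74, 24, 1130]);
translate([1913, 543, 114]) cube([74, 24, 1130]);
translate([2107, 543, 114]) cube([74, 24, 1130]);


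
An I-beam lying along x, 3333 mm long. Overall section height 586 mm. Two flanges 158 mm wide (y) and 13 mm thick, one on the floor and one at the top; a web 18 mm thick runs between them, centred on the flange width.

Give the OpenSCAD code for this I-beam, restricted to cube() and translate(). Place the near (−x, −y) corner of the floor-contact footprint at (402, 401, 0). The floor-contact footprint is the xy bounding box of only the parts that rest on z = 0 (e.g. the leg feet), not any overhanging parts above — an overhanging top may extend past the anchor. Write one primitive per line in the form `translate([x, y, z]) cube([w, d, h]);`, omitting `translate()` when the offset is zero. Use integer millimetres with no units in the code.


translate([402, 401, 0]) cube([3333, 158, 13]);
translate([402, 471, 13]) cube([3333, 18, 560]);
translate([402, 401, 573]) cube([3333, 158, 13]);


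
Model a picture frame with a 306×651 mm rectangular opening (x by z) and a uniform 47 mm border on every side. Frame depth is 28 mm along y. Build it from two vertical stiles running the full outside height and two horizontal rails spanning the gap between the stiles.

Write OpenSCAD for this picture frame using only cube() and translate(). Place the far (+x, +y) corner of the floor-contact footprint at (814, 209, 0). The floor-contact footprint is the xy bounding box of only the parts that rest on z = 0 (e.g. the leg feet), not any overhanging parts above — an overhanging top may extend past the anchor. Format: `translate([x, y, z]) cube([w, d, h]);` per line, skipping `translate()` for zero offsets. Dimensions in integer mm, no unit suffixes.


translate([414, 181, 0]) cube([47, 28, 745]);
translate([767, 181, 0]) cube([47, 28, 745]);
translate([461, 181, 0]) cube([306, 28, 47]);
translate([461, 181, 698]) cube([306, 28, 47]);


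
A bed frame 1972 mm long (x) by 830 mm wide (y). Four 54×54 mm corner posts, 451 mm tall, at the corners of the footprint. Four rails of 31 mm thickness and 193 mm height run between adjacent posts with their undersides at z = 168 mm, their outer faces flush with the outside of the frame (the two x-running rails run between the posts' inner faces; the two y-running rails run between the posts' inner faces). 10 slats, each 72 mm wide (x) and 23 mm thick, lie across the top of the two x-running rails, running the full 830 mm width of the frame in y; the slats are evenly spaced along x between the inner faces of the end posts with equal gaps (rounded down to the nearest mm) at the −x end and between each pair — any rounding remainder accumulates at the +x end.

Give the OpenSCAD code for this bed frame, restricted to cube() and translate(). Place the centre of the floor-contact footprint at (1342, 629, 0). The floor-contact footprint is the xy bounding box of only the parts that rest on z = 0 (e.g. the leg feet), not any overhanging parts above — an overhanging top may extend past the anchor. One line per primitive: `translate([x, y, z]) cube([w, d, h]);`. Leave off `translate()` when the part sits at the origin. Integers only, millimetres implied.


translate([356, 214, 0]) cube([54, 54, 451]);
translate([356, 990, 0]) cube([54, 54, 451]);
translate([2274, 214, 0]) cube([54, 54, 451]);
translate([2274, 990, 0]) cube([54, 54, 451]);
translate([410, 214, 168]) cube([1864, 31, 193]);
translate([410, 1013, 168]) cube([1864, 31, 193]);
translate([356, 268, 168]) cube([31, 722, 193]);
translate([2297, 268, 168]) cube([31, 722, 193]);
translate([514, 214, 361]) cube([72, 830, 23]);
translate([690, 214, 361]) cube([72, 830, 23]);
translate([866, 214, 361]) cube([72, 830, 23]);
translate([1042, 214, 361]) cube([72, 830, 23]);
translate([1218, 214, 361]) cube([72, 830, 23]);
translate([1394, 214, 361]) cube([72, 830, 23]);
translate([1570, 214, 361]) cube([72, 830, 23]);
translate([1746, 214, 361]) cube([72, 830, 23]);
translate([1922, 214, 361]) cube([72, 830, 23]);
translate([2098, 214, 361]) cube([72, 830, 23]);


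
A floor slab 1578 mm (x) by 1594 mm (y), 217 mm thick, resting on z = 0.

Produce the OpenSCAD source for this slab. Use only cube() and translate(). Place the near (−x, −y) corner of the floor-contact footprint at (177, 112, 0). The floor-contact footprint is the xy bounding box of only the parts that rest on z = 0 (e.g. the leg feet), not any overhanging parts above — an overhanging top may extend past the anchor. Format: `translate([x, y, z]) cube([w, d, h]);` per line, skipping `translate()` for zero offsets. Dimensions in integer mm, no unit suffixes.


translate([177, 112, 0]) cube([1578, 1594, 217]);


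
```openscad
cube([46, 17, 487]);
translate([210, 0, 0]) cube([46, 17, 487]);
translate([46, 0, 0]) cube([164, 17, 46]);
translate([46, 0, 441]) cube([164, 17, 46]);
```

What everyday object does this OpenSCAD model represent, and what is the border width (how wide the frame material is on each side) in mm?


A picture frame. The border width is 46 mm.

Four thin pieces enclosing a rectangular opening — a picture frame. The two full-height stiles are 487 mm tall; the top rail sits at z = 441 and is 46 mm tall, so the border above the opening is 487 − 441 = 46 mm, matching the stile x-width.


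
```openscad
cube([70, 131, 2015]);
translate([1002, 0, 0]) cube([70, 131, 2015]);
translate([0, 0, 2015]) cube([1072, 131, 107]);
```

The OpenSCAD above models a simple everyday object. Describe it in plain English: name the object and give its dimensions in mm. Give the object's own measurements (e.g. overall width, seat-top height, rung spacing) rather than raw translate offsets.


A door frame. The clear opening is 932 mm wide and 2015 mm high. Two 70 mm wide jambs, 131 mm deep, stand either side of the opening from the floor to the top of the opening. A 107 mm thick head sits across the top of both jambs, spanning the full outside width of the frame.


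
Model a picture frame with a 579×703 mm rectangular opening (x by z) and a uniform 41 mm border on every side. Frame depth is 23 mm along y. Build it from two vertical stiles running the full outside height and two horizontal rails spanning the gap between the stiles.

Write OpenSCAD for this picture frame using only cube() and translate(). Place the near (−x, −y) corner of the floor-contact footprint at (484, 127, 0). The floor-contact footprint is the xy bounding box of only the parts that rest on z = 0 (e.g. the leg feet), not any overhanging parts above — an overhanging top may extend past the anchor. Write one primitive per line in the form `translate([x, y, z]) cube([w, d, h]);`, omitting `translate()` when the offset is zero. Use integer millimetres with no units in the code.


translate([484, 127, 0]) cube([41, 23, 785]);
translate([1104, 127, 0]) cube([41, 23, 785]);
translate([525, 127, 0]) cube([579, 23, 41]);
translate([525, 127, 744]) cube([579, 23, 41]);


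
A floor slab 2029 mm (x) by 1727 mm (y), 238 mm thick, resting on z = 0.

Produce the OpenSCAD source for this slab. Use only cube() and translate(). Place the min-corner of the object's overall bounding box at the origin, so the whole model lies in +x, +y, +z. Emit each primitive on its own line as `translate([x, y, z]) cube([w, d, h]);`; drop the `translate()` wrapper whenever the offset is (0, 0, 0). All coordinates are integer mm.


cube([2029, 1727, 238]);


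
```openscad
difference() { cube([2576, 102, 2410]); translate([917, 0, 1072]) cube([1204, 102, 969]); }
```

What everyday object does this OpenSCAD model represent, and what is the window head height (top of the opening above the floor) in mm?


A wall with a window opening. The window head height is 2041 mm.

A wall with a rectangular opening subtracted — a window. Sill at z = 1072, opening 969 mm tall, so the head is at 1072 + 969 = 2041 mm.


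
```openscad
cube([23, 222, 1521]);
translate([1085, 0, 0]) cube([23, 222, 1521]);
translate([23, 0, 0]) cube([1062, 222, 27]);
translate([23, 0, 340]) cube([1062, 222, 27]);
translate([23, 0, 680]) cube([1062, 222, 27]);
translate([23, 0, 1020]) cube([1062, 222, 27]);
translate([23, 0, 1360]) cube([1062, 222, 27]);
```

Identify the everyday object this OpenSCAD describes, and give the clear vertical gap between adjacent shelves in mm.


A bookshelf. The clear shelf gap is 313 mm.

Two tall side panels with 5 horizontal boards between them — a bookshelf. The first two shelf undersides are at z = 0 and z = 340; with shelf thickness 27, the clear gap is 340 − 0 − 27 = 313 mm.


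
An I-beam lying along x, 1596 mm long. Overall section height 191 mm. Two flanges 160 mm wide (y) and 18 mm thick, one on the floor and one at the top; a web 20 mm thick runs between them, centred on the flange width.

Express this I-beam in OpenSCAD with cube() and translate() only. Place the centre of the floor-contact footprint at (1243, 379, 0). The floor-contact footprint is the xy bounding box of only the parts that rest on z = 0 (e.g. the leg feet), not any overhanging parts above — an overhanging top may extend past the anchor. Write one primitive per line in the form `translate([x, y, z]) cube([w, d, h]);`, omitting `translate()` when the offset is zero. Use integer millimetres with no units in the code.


translate([445, 299, 0]) cube([1596, 160, 18]);
translate([445, 369, 18]) cube([1596, 20, 155]);
translate([445, 299, 173]) cube([1596, 160, 18]);


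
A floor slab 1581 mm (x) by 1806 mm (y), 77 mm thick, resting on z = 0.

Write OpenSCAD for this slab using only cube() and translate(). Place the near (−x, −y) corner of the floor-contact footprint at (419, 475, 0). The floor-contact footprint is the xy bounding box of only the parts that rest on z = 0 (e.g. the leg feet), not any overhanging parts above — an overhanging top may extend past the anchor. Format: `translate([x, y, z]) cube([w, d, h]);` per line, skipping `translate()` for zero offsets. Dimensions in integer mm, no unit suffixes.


translate([419, 475, 0]) cube([1581, 1806, 77]);


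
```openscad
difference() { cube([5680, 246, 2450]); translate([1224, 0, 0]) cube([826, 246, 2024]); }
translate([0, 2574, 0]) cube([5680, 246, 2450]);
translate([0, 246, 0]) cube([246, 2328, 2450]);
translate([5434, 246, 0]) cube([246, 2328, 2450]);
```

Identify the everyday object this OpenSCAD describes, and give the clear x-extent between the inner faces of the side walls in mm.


A single room. The interior width is 5188 mm.

Four walls enclosing a rectangle with a door in the front wall — a room. Outside width 5680 minus two 246 mm walls gives 5188 mm.


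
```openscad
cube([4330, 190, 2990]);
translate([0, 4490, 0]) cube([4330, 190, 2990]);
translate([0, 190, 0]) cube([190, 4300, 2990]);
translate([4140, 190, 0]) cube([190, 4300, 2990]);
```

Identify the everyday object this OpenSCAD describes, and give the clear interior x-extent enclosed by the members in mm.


A house (or room) frame. The interior width is 3950 mm.

Four 2990 mm walls enclosing a rectangle with no floor or roof — a room or house frame. Outside width is 4330 mm and wall thickness is 190 mm, so the interior width is 4330 − 2 × 190 = 3950 mm.


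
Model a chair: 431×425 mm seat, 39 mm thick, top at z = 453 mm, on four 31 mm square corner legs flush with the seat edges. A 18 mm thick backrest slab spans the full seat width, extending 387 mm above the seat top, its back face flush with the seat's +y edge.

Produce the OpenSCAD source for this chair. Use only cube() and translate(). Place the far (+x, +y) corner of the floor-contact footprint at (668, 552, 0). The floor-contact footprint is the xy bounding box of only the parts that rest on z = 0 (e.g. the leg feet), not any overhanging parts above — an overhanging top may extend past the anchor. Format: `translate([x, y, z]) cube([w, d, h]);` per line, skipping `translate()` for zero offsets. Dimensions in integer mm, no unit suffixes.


translate([237, 127, 414]) cube([431, 425, 39]);
translate([237, 127, 0]) cube([31, 31, 414]);
translate([637, 127, 0]) cube([31, 31, 414]);
translate([237, 521, 0]) cube([31, 31, 414]);
translate([637, 521, 0]) cube([31, 31, 414]);
translate([237, 534, 453]) cube([431, 18, 387]);


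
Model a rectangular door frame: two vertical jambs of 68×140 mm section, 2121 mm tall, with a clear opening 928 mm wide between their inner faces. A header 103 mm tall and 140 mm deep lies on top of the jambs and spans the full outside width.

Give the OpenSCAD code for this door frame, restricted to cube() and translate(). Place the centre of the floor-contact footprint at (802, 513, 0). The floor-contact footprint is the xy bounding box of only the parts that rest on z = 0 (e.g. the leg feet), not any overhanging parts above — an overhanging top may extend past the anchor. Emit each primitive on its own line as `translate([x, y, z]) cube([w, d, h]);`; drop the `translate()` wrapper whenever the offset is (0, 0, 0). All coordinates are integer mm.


translate([270, 443, 0]) cube([68, 140, 2121]);
translate([1266, 443, 0]) cube([68, 140, 2121]);
translate([270, 443, 2121]) cube([1064, 140, 103]);


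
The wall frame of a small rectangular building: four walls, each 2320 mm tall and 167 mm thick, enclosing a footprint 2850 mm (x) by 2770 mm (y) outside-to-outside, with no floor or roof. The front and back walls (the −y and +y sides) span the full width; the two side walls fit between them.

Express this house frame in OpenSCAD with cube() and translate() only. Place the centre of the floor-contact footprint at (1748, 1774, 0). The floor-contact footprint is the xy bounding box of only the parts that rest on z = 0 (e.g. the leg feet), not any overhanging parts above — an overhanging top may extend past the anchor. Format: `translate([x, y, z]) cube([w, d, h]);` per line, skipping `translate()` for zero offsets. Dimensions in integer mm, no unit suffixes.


translate([323, 389, 0]) cube([2850, 167, 2320]);
translate([323, 2992, 0]) cube([2850, 167, 2320]);
translate([323, 556, 0]) cube([167, 2436, 2320]);
translate([3006, 556, 0]) cube([167, 2436, 2320]);


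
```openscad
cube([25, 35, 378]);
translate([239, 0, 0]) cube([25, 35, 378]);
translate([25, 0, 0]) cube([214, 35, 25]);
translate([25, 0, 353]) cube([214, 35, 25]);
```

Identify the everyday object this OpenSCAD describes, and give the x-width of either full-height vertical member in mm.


A picture frame. The border width is 25 mm.

Four thin pieces enclosing a rectangular opening — a picture frame. The two full-height stiles are 378 mm tall; the top rail sits at z = 353 and is 25 mm tall, so the border above the opening is 378 − 353 = 25 mm, matching the stile x-width.


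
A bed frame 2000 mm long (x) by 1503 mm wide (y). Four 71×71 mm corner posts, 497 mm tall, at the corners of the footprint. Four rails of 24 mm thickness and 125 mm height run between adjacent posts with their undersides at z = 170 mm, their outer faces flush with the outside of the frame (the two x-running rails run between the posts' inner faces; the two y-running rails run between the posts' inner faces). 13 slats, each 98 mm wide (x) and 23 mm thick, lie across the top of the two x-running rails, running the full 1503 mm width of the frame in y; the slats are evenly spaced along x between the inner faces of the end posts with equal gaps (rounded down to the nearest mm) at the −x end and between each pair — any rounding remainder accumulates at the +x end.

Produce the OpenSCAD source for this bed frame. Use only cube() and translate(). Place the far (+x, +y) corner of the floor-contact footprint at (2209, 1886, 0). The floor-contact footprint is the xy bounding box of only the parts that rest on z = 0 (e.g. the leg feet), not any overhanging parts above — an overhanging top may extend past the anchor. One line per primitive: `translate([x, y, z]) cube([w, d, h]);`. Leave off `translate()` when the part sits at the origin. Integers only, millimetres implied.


translate([209, 383, 0]) cube([71, 71, 497]);
translate([209, 1815, 0]) cube([71, 71, 497]);
translate([2138, 383, 0]) cube([71, 71, 497]);
translate([2138, 1815, 0]) cube([71, 71, 497]);
translate([280, 383, 170]) cube([1858, 24, 125]);
translate([280, 1862, 170]) cube([1858, 24, 125]);
translate([209, 454, 170]) cube([24, 1361, 125]);
translate([2185, 454, 170]) cube([24, 1361, 125]);
translate([321, 383, 295]) cube([98, 1503, 23]);
translate([460, 383, 295]) cube([98, 1503, 23]);
translate([599, 383, 295]) cube([98, 1503, 23]);
translate([738, 383, 295]) cube([98, 1503, 23]);
translate([877, 383, 295]) cube([98, 1503, 23]);
translate([1016, 383, 295]) cube([98, 1503, 23]);
translate([1155, 383, 295]) cube([98, 1503, 23]);
translate([1294, 383, 295]) cube([98, 1503, 23]);
translate([1433, 383, 295]) cube([98, 1503, 23]);
translate([1572, 383, 295]) cube([98, 1503, 23]);
translate([1711, 383, 295]) cube([98, 1503, 23]);
translate([1850, 383, 295]) cube([98, 1503, 23]);
translate([1989, 383, 295]) cube([98, 1503, 23]);


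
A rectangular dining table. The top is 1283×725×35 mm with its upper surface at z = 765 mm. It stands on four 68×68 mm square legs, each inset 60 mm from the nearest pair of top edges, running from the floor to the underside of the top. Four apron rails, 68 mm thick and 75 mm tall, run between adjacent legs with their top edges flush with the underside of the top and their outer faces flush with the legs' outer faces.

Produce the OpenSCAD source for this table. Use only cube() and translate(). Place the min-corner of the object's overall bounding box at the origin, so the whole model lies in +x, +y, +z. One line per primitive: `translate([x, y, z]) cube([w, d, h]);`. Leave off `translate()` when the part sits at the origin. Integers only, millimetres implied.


translate([0, 0, 730]) cube([1283, 725, 35]);
translate([60, 60, 0]) cube([68, 68, 730]);
translate([1155, 60, 0]) cube([68, 68, 730]);
translate([60, 597, 0]) cube([68, 68, 730]);
translate([1155, 597, 0]) cube([68, 68, 730]);
translate([128, 60, 655]) cube([1027, 68, 75]);
translate([128, 597, 655]) cube([1027, 68, 75]);
translate([60, 128, 655]) cube([68, 469, 75]);
translate([1155, 128, 655]) cube([68, 469, 75]);


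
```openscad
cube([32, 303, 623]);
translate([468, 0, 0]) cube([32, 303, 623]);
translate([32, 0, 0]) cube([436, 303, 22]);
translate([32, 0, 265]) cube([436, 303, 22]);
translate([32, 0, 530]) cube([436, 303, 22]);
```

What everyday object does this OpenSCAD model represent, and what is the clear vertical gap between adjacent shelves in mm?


A bookshelf. The clear shelf gap is 243 mm.

Two tall side panels with 3 horizontal boards between them — a bookshelf. The first two shelf undersides are at z = 0 and z = 265; with shelf thickness 22, the clear gap is 265 − 0 − 22 = 243 mm.


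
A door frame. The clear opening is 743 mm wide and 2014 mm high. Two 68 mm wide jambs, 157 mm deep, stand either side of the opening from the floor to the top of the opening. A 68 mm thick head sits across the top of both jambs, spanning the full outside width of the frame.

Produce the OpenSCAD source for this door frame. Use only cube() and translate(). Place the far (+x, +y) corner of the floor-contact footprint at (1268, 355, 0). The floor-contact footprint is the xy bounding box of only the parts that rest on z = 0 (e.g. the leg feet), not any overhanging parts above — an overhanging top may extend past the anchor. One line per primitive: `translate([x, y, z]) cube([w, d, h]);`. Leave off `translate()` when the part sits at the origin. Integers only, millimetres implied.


translate([389, 198, 0]) cube([68, 157, 2014]);
translate([1200, 198, 0]) cube([68, 157, 2014]);
translate([389, 198, 2014]) cube([879, 157, 68]);


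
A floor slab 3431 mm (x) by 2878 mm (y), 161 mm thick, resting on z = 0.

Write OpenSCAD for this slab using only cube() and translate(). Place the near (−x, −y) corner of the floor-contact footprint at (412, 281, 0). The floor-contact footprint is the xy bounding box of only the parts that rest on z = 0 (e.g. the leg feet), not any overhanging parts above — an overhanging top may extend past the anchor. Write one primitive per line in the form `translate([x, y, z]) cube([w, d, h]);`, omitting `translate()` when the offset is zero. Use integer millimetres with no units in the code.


translate([412, 281, 0]) cube([3431, 2878, 161]);


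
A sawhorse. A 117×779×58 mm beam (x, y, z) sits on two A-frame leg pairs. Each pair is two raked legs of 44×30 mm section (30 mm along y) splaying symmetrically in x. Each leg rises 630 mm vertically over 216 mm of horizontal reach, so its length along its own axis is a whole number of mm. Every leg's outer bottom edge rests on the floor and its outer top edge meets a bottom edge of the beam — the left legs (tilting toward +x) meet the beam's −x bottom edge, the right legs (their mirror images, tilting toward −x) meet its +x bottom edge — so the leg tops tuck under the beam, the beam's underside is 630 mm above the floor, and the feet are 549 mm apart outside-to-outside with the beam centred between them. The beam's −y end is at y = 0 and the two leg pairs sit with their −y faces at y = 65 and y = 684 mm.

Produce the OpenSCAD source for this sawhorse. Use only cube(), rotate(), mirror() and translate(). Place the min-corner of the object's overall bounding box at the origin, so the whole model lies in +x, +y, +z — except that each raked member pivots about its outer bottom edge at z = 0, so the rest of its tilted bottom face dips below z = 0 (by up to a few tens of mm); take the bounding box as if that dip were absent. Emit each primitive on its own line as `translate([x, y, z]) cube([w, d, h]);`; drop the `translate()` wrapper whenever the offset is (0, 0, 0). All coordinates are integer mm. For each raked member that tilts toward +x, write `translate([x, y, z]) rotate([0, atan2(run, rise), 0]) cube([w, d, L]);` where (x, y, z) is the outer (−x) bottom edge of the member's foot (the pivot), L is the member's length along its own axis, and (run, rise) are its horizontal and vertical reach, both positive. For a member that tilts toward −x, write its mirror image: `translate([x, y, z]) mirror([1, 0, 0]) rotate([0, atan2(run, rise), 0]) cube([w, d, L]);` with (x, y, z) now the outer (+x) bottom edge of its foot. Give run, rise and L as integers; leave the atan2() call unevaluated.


// leg length = √(216² + 630²) = 666
// right-leg outer foot x = 2·216 + 117 = 549
// beam min-corner = (216, 0, 630)
translate([216, 0, 630]) cube([117, 779, 58]);
translate([0, 65, 0]) rotate([0, atan2(216, 630), 0]) cube([44, 30, 666]);
translate([549, 65, 0]) mirror([1, 0, 0]) rotate([0, atan2(216, 630), 0]) cube([44, 30, 666]);
translate([0, 684, 0]) rotate([0, atan2(216, 630), 0]) cube([44, 30, 666]);
translate([549, 684, 0]) mirror([1, 0, 0]) rotate([0, atan2(216, 630), 0]) cube([44, 30, 666]);


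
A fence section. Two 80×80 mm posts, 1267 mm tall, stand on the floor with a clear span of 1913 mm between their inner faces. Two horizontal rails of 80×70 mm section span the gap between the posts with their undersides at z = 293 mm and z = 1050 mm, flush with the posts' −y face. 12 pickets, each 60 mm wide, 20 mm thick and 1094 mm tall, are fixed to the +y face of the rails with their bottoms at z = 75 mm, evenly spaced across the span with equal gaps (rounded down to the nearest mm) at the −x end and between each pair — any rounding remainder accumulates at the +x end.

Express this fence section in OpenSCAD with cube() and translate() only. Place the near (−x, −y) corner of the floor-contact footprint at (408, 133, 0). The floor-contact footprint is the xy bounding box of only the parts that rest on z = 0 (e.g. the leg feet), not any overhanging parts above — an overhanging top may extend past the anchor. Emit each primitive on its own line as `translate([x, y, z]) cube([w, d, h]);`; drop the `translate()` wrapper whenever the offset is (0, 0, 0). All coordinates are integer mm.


translate([408, 133, 0]) cube([80, 80, 1267]);
translate([2401, 133, 0]) cube([80, 80, 1267]);
translate([488, 133, 293]) cube([1913, 80, 70]);
translate([488, 133, 1050]) cube([1913, 80, 70]);
translate([579, 213, 75]) cube([60, 20, 1094]);
translate([730, 213, 75]) cube([60, 20, 1094]);
translate([881, 213, 75]) cube([60, 20, 1094]);
translate([1032, 213, 75]) cube([60, 20, 1094]);
translate([1183, 213, 75]) cube([60, 20, 1094]);
translate([1334, 213, 75]) cube([60, 20, 1094]);
translate([1485, 213, 75]) cube([60, 20, 1094]);
translate([1636, 213, 75]) cube([60, 20, 1094]);
translate([1787, 213, 75]) cube([60, 20, 1094]);
translate([1938, 213, 75]) cube([60, 20, 1094]);
translate([2089, 213, 75]) cube([60, 20, 1094]);
translate([2240, 213, 75]) cube([60, 20, 1094]);


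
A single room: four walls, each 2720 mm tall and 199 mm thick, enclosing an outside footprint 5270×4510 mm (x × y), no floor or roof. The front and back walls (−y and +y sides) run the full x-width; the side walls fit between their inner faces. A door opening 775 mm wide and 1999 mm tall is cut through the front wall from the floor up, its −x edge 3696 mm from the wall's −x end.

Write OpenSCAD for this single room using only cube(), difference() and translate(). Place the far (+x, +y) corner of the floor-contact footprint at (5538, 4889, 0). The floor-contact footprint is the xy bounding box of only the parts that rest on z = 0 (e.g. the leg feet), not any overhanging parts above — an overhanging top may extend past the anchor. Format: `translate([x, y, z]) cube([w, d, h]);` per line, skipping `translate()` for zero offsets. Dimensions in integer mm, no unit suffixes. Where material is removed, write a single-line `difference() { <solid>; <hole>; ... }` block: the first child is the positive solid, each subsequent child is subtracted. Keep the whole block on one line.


difference() { translate([268, 379, 0]) cube([5270, 199, 2720]); translate([3964, 379, 0]) cube([775, 199, 1999]); }
translate([268, 4690, 0]) cube([5270, 199, 2720]);
translate([268, 578, 0]) cube([199, 4112, 2720]);
translate([5339, 578, 0]) cube([199, 4112, 2720]);


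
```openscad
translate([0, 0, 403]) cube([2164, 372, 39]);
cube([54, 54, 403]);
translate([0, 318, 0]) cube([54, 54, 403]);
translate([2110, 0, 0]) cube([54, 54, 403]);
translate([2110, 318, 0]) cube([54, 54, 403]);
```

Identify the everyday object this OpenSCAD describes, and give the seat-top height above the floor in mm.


A bench. The seat-top height is 442 mm.

A long slab on four corner posts — a bench. The slab sits at z = 403 with thickness 39, so the top is 403 + 39 = 442 mm.


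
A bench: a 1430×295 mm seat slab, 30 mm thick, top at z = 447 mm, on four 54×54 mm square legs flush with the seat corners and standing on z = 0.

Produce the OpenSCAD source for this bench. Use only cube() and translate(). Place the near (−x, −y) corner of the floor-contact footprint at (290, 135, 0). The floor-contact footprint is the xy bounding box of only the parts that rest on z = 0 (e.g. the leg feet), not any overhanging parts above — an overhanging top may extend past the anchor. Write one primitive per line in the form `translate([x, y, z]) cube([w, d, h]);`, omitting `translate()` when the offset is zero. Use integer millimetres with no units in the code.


// leg_h = 447 − 30 = 417
translate([290, 135, 417]) cube([1430, 295, 30]);
translate([290, 135, 0]) cube([54, 54, 417]);
translate([290, 376, 0]) cube([54, 54, 417]);
translate([1666, 135, 0]) cube([54, 54, 417]);
translate([1666, 376, 0]) cube([54, 54, 417]);


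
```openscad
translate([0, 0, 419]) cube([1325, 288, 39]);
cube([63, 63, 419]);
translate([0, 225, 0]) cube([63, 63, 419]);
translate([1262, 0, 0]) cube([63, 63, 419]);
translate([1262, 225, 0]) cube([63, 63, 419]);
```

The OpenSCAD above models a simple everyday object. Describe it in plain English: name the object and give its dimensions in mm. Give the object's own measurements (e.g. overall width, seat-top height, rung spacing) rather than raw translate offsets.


A long wooden bench with a 1325 mm (x) × 288 mm (y) seat, 39 mm thick, its top surface 458 mm above the floor. Four 63 mm square legs at the seat corners, flush with the edges, run from z = 0 to the seat underside.


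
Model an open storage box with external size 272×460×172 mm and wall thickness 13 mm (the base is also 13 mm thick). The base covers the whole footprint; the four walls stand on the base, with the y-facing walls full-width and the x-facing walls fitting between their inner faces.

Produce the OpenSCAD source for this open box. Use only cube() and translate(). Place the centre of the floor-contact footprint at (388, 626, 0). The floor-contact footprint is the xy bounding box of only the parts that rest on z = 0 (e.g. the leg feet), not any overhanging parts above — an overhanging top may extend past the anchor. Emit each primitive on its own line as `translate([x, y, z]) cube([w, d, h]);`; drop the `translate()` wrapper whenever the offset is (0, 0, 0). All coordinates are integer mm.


translate([252, 396, 0]) cube([272, 460, 13]);
translate([252, 396, 13]) cube([272, 13, 159]);
translate([252, 843, 13]) cube([272, 13, 159]);
translate([252, 409, 13]) cube([13, 434, 159]);
translate([511, 409, 13]) cube([13, 434, 159]);


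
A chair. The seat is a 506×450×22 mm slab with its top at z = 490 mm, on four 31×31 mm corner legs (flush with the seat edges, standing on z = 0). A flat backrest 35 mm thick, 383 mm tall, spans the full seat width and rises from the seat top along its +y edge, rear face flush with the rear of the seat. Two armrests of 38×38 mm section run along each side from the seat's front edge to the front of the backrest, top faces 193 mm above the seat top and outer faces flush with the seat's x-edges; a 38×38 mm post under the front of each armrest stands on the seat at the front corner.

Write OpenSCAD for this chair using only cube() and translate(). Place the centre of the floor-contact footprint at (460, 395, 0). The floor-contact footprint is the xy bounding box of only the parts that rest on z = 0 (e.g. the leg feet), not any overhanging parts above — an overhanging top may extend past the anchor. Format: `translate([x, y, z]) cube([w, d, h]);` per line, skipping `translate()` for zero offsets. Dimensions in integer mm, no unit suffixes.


translate([207, 170, 468]) cube([506, 450, 22]);
translate([207, 170, 0]) cube([31, 31, 468]);
translate([682, 170, 0]) cube([31, 31, 468]);
translate([207, 589, 0]) cube([31, 31, 468]);
translate([682, 589, 0]) cube([31, 31, 468]);
translate([207, 585, 490]) cube([506, 35, 383]);
translate([207, 170, 645]) cube([38, 415, 38]);
translate([675, 170, 645]) cube([38, 415, 38]);
translate([207, 170, 490]) cube([38, 38, 155]);
translate([675, 170, 490]) cube([38, 38, 155]);
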